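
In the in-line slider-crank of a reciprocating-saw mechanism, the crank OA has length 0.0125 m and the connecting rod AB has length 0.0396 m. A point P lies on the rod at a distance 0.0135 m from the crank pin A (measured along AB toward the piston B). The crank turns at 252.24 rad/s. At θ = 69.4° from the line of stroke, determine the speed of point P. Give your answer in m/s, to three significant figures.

ω = 252.2 rad/s.  Crank-pin speed |V_A| = rω = 3.153 m/s, perpendicular to OA.
Rod angle: sinφ = −(r/L) sinθ ⇒ φ = -17.186°; ω_rod = −rω cosθ/√(L²−r²sin²θ) = -29.323 rad/s.
V_P = V_A + ω_rod × AP, with AP = 0.0135 m along the rod.
Components: V_Px = −rω sinθ − a·ω_rod·sinφ = -3.0684 m/s;  V_Py = rω cosθ + a·ω_rod·cosφ = +0.73117 m/s.
|V_P| = √(V_Px² + V_Py²) = 3.1543 m/s.

3.15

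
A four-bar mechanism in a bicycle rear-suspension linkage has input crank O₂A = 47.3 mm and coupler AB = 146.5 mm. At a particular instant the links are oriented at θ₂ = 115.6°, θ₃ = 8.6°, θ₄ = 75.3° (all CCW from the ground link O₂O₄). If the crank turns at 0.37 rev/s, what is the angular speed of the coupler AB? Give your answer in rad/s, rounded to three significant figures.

ω₂ = 2.325 rad/s (from 0.37 rev/s).
Differentiating the loop-closure r₂e^{iθ₂}+r₃e^{iθ₃}=r₁+r₄e^{iθ₄} gives r₂ω₂e^{iθ₂}+r₃ω₃e^{iθ₃}=r₄ω₄e^{iθ₄}.
Eliminating the other unknown: ω₃ = r₂ω₂ sin(θ₄−θ₂) / [r₃ sin(θ₃−θ₄)].
Numerator sine = -0.64679; denominator sine = -0.91845.
Result = 0.0473·2.325·(-0.64679) / (0.1465·(-0.91845)) = +0.52858 rad/s; magnitude 0.52858 rad/s.

0.529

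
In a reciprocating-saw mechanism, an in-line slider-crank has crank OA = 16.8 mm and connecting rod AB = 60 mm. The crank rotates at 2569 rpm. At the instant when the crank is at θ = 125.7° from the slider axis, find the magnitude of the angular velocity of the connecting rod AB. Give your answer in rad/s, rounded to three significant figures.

45.1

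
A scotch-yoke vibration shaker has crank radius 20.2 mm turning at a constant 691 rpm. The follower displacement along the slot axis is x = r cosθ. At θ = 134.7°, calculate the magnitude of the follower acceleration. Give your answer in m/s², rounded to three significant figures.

74.4

ω = 72.36 rad/s (from 691 rpm).
x = r cosθ ⇒ ẍ = −rω² cosθ (ω constant).
|a| = rω²|cosθ| = 0.0202·(72.36)²·|cos 134.7°| = 74.398 m/s².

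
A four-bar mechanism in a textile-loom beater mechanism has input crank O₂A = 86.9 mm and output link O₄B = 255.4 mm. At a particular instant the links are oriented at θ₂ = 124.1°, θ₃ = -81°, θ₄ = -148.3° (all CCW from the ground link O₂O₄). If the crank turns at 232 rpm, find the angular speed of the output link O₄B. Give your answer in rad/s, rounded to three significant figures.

3.80

ω₂ = 24.29 rad/s (from 232 rpm).
Differentiating the loop-closure r₂e^{iθ₂}+r₃e^{iθ₃}=r₁+r₄e^{iθ₄} gives r₂ω₂e^{iθ₂}+r₃ω₃e^{iθ₃}=r₄ω₄e^{iθ₄}.
Eliminating the other unknown: ω₄ = r₂ω₂ sin(θ₂−θ₃) / [r₄ sin(θ₄−θ₃)].
Numerator sine = -0.42420; denominator sine = -0.92254.
Result = 0.0869·24.29·(-0.42420) / (0.2554·(-0.92254)) = +3.801 rad/s; magnitude 3.801 rad/s.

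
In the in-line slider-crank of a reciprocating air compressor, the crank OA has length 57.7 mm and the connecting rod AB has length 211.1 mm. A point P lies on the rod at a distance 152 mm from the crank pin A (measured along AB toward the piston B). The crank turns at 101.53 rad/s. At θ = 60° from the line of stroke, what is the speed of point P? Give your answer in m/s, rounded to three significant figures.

ω = 101.5 rad/s.  Crank-pin speed |V_A| = rω = 5.8583 m/s, perpendicular to OA.
Rod angle: sinφ = −(r/L) sinθ ⇒ φ = -13.692°; ω_rod = −rω cosθ/√(L²−r²sin²θ) = -14.281 rad/s.
V_P = V_A + ω_rod × AP, with AP = 0.152 m along the rod.
Components: V_Px = −rω sinθ − a·ω_rod·sinφ = -5.5873 m/s;  V_Py = rω cosθ + a·ω_rod·cosφ = +0.82005 m/s.
|V_P| = √(V_Px² + V_Py²) = 5.6471 m/s.

5.65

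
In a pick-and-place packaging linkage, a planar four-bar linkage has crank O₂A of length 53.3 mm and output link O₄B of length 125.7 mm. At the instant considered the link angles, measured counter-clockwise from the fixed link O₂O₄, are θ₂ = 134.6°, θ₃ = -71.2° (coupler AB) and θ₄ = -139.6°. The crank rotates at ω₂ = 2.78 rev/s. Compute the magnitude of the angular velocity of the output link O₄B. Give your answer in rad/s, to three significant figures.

ω₂ = 17.47 rad/s (from 2.78 rev/s).
Differentiating the loop-closure r₂e^{iθ₂}+r₃e^{iθ₃}=r₁+r₄e^{iθ₄} gives r₂ω₂e^{iθ₂}+r₃ω₃e^{iθ₃}=r₄ω₄e^{iθ₄}.
Eliminating the other unknown: ω₄ = r₂ω₂ sin(θ₂−θ₃) / [r₄ sin(θ₄−θ₃)].
Numerator sine = -0.43523; denominator sine = -0.92978.
Result = 0.0533·17.47·(-0.43523) / (0.1257·(-0.92978)) = +3.467 rad/s; magnitude 3.467 rad/s.

3.47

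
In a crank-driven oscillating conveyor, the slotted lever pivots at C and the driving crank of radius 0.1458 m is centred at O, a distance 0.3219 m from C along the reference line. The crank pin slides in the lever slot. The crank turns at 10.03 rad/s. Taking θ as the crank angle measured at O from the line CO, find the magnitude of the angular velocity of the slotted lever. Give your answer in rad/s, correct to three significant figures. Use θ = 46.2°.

ω = 10.03 rad/s
Crank pin A relative to C: A = (d + r cosθ, r sinθ); lever angle φ = atan2(r sinθ, d + r cosθ).
Differentiating tanφ: φ̇ = rω(d cosθ + r)/(d² + r² + 2dr cosθ).
d² + r² + 2dr cosθ = |CA|² = 0.189846 m²;  d cosθ + r = +0.3686 m.
|ω_lever| = |0.1458·10.03·+0.3686| / 0.189846 = 2.8393 rad/s.

2.84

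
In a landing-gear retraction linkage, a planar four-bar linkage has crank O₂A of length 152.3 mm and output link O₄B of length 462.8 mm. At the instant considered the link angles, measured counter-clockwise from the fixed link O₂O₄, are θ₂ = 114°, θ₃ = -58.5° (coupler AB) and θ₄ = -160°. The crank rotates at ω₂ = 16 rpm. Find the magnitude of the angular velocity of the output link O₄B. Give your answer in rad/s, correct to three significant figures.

0.0734

ω₂ = 1.676 rad/s (from 16 rpm).
Differentiating the loop-closure r₂e^{iθ₂}+r₃e^{iθ₃}=r₁+r₄e^{iθ₄} gives r₂ω₂e^{iθ₂}+r₃ω₃e^{iθ₃}=r₄ω₄e^{iθ₄}.
Eliminating the other unknown: ω₄ = r₂ω₂ sin(θ₂−θ₃) / [r₄ sin(θ₄−θ₃)].
Numerator sine = +0.13053; denominator sine = -0.97992.
Result = 0.1523·1.676·(+0.13053) / (0.4628·(-0.97992)) = -0.073445 rad/s; magnitude 0.073445 rad/s.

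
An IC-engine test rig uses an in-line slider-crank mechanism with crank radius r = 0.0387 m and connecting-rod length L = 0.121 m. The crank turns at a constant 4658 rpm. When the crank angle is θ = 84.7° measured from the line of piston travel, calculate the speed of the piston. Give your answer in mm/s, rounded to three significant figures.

ω = 2π·4658/60 = 487.8 rad/s
For an in-line slider-crank, x = r cosθ + √(L² − r² sin²θ), so v = −rω sinθ·[1 + r cosθ/√(L² − r² sin²θ)].
With r = 0.0387 m, L = 0.121 m, θ = 84.7°: √(L² − r² sin²θ) = 0.1147 m.
v = −0.0387·487.8·0.99572·[1 + 0.0387·0.09237/0.1147] = -19.382 m/s.
|v| = 19.382 m/s = 19382 mm/s.

19400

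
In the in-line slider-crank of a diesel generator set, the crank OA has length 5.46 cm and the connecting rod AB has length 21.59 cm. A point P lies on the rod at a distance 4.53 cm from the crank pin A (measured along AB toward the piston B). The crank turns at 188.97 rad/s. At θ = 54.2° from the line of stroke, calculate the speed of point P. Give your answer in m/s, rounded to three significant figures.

9.86

ω = 189 rad/s.  Crank-pin speed |V_A| = rω = 10.318 m/s, perpendicular to OA.
Rod angle: sinφ = −(r/L) sinθ ⇒ φ = -11.836°; ω_rod = −rω cosθ/√(L²−r²sin²θ) = -28.562 rad/s.
V_P = V_A + ω_rod × AP, with AP = 0.0453 m along the rod.
Components: V_Px = −rω sinθ − a·ω_rod·sinφ = -8.6338 m/s;  V_Py = rω cosθ + a·ω_rod·cosφ = +4.7691 m/s.
|V_P| = √(V_Px² + V_Py²) = 9.8634 m/s.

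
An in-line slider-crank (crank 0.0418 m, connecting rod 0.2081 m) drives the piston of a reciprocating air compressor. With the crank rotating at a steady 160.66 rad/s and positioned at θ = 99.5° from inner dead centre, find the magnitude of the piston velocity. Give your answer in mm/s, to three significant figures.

6400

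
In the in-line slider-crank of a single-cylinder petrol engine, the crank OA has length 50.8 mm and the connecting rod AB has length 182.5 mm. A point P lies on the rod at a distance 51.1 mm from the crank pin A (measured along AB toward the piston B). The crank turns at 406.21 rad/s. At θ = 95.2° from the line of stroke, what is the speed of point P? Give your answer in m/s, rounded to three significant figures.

20.4

ω = 406.2 rad/s.  Crank-pin speed |V_A| = rω = 20.635 m/s, perpendicular to OA.
Rod angle: sinφ = −(r/L) sinθ ⇒ φ = -16.094°; ω_rod = −rω cosθ/√(L²−r²sin²θ) = +10.666 rad/s.
V_P = V_A + ω_rod × AP, with AP = 0.0511 m along the rod.
Components: V_Px = −rω sinθ − a·ω_rod·sinφ = -20.399 m/s;  V_Py = rω cosθ + a·ω_rod·cosφ = -1.3466 m/s.
|V_P| = √(V_Px² + V_Py²) = 20.444 m/s.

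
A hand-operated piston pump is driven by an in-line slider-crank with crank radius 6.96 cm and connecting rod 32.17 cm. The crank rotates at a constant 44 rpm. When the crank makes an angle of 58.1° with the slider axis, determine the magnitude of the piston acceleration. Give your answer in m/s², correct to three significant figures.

ω = 2π·44/60 = 4.608 rad/s
x(θ) = r cosθ + √(L² − r² sin²θ); with ω constant, a = ω²·d²x/dθ².
d²x/dθ² = −r cosθ − r²(cos2θ)/√u − r⁴ sin²2θ/(4u^{3/2}),  u = L² − r² sin²θ = 0.0999994 m².
Substituting r = 0.0696 m, L = 0.3217 m, θ = 58.1°: d²x/dθ² = -0.030165 m.
a = ω²·d²x/dθ² = (4.608)²·(-0.030165) = -0.64043 m/s²;  |a| = 0.64043 m/s².

0.640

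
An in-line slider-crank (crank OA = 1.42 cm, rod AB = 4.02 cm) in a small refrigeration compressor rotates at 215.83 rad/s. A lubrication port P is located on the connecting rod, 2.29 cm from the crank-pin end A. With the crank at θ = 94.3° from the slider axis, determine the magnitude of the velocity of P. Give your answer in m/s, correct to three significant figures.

3.01

ω = 215.8 rad/s.  Crank-pin speed |V_A| = rω = 3.0648 m/s, perpendicular to OA.
Rod angle: sinφ = −(r/L) sinθ ⇒ φ = -20.624°; ω_rod = −rω cosθ/√(L²−r²sin²θ) = +6.1077 rad/s.
V_P = V_A + ω_rod × AP, with AP = 0.0229 m along the rod.
Components: V_Px = −rω sinθ − a·ω_rod·sinφ = -3.0069 m/s;  V_Py = rω cosθ + a·ω_rod·cosφ = -0.098891 m/s.
|V_P| = √(V_Px² + V_Py²) = 3.0085 m/s.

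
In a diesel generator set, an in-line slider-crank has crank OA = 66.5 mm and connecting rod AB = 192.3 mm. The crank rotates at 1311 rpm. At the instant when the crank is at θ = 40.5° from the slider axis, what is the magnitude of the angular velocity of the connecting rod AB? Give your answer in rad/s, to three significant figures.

37.0

ω = 137.3 rad/s (converted from 1311 rpm).
The rod makes angle φ with the slider axis where L sinφ = r sinθ; differentiating, L cosφ·φ̇ = r ω cosθ.
L cosφ = √(L² − r² sin²θ) = 0.18739 m.
|ω_rod| = r ω |cosθ| / √(L² − r² sin²θ) = 0.0665·137.3·0.76041/0.18739 = 37.047 rad/s.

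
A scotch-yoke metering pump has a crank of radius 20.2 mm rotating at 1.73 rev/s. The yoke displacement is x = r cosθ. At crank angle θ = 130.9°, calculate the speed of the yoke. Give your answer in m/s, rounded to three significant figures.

ω = 10.87 rad/s (from 1.73 rev/s).
x = r cosθ ⇒ ẋ = −rω sinθ.
|v| = rω|sinθ| = 0.0202·10.87·|sin 130.9°| = 0.16596 m/s.

0.166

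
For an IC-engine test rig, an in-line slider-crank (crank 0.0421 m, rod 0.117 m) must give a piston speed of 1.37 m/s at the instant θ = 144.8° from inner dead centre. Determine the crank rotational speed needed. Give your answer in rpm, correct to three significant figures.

For an in-line slider-crank, |v_piston| = rω|sinθ|·[1 + r cosθ/√(L² − r² sin²θ)].
With r = 0.0421 m, L = 0.117 m, θ = 144.8°: the bracketed kinematic factor |dx/dθ| = 0.016974 m.
ω = v/|dx/dθ| = 1.37/0.016974 = 80.713 rad/s.
N = 60ω/(2π) = 770.76 rpm.

771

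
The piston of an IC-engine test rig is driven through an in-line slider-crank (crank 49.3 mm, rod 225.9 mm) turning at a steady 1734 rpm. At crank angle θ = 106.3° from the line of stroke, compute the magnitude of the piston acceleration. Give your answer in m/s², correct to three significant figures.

761

ω = 2π·1734/60 = 181.6 rad/s
x(θ) = r cosθ + √(L² − r² sin²θ); with ω constant, a = ω²·d²x/dθ².
d²x/dθ² = −r cosθ − r²(cos2θ)/√u − r⁴ sin²2θ/(4u^{3/2}),  u = L² − r² sin²θ = 0.0487918 m².
Substituting r = 0.0493 m, L = 0.2259 m, θ = 106.3°: d²x/dθ² = +0.023067 m.
a = ω²·d²x/dθ² = (181.6)²·(+0.023067) = +760.58 m/s²;  |a| = 760.58 m/s².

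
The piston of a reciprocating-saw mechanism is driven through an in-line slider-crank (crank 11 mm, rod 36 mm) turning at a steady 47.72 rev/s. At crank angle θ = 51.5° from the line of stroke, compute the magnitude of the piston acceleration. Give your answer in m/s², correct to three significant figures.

553

ω = 2π·47.7 = 299.8 rad/s
x(θ) = r cosθ + √(L² − r² sin²θ); with ω constant, a = ω²·d²x/dθ².
d²x/dθ² = −r cosθ − r²(cos2θ)/√u − r⁴ sin²2θ/(4u^{3/2}),  u = L² − r² sin²θ = 0.00122189 m².
Substituting r = 0.011 m, L = 0.036 m, θ = 51.5°: d²x/dθ² = -0.0061503 m.
a = ω²·d²x/dθ² = (299.8)²·(-0.0061503) = -552.92 m/s²;  |a| = 552.92 m/s².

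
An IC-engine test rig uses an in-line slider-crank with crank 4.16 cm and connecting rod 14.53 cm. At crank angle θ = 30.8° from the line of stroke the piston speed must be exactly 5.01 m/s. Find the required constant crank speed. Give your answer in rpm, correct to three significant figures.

1800

For an in-line slider-crank, |v_piston| = rω|sinθ|·[1 + r cosθ/√(L² − r² sin²θ)].
With r = 0.0416 m, L = 0.1453 m, θ = 30.8°: the bracketed kinematic factor |dx/dθ| = 0.026597 m.
ω = v/|dx/dθ| = 5.01/0.026597 = 188.37 rad/s.
N = 60ω/(2π) = 1798.8 rpm.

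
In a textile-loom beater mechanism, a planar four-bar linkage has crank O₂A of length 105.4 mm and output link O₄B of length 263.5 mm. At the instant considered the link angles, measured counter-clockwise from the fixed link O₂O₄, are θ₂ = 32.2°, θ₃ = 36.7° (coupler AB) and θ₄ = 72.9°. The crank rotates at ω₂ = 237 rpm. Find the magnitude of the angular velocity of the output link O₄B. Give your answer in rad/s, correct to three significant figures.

ω₂ = 24.82 rad/s (from 237 rpm).
Differentiating the loop-closure r₂e^{iθ₂}+r₃e^{iθ₃}=r₁+r₄e^{iθ₄} gives r₂ω₂e^{iθ₂}+r₃ω₃e^{iθ₃}=r₄ω₄e^{iθ₄}.
Eliminating the other unknown: ω₄ = r₂ω₂ sin(θ₂−θ₃) / [r₄ sin(θ₄−θ₃)].
Numerator sine = -0.07846; denominator sine = +0.59061.
Result = 0.1054·24.82·(-0.07846) / (0.2635·(+0.59061)) = -1.3188 rad/s; magnitude 1.3188 rad/s.

1.32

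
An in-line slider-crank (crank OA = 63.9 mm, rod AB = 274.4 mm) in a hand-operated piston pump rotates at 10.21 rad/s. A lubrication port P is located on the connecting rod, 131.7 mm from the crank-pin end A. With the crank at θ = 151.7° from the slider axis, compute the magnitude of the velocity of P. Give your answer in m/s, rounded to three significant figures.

ω = 10.21 rad/s.  Crank-pin speed |V_A| = rω = 0.65242 m/s, perpendicular to OA.
Rod angle: sinφ = −(r/L) sinθ ⇒ φ = -6.338°; ω_rod = −rω cosθ/√(L²−r²sin²θ) = +2.1063 rad/s.
V_P = V_A + ω_rod × AP, with AP = 0.1317 m along the rod.
Components: V_Px = −rω sinθ − a·ω_rod·sinφ = -0.27868 m/s;  V_Py = rω cosθ + a·ω_rod·cosφ = -0.29873 m/s.
|V_P| = √(V_Px² + V_Py²) = 0.40854 m/s.

0.409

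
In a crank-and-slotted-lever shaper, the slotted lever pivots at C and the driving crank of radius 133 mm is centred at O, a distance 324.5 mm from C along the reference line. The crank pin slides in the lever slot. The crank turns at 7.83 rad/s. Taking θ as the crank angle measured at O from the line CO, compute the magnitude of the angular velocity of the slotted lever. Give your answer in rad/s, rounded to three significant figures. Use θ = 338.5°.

ω = 7.83 rad/s
Crank pin A relative to C: A = (d + r cosθ, r sinθ); lever angle φ = atan2(r sinθ, d + r cosθ).
Differentiating tanφ: φ̇ = rω(d cosθ + r)/(d² + r² + 2dr cosθ).
d² + r² + 2dr cosθ = |CA|² = 0.2033 m²;  d cosθ + r = +0.43492 m.
|ω_lever| = |0.133·7.83·+0.43492| / 0.2033 = 2.2278 rad/s.

2.23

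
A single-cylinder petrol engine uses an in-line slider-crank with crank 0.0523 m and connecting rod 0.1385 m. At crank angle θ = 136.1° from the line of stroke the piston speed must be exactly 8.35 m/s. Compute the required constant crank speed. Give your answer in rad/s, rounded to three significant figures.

321

For an in-line slider-crank, |v_piston| = rω|sinθ|·[1 + r cosθ/√(L² − r² sin²θ)].
With r = 0.0523 m, L = 0.1385 m, θ = 136.1°: the bracketed kinematic factor |dx/dθ| = 0.026041 m.
ω = v/|dx/dθ| = 8.35/0.026041 = 320.65 rad/s.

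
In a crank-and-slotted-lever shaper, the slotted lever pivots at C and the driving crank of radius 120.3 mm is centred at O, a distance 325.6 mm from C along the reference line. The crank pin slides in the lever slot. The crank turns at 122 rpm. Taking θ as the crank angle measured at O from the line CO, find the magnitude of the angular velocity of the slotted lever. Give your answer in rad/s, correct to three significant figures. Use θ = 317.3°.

3.10

ω = 12.78 rad/s (from 122 rpm).
Crank pin A relative to C: A = (d + r cosθ, r sinθ); lever angle φ = atan2(r sinθ, d + r cosθ).
Differentiating tanφ: φ̇ = rω(d cosθ + r)/(d² + r² + 2dr cosθ).
d² + r² + 2dr cosθ = |CA|² = 0.17806 m²;  d cosθ + r = +0.35959 m.
|ω_lever| = |0.1203·12.78·+0.35959| / 0.17806 = 3.1038 rad/s.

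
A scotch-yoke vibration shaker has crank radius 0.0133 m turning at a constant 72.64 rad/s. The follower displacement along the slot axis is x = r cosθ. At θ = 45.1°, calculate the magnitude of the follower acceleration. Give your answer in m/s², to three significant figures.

ω = 72.64 rad/s
x = r cosθ ⇒ ẍ = −rω² cosθ (ω constant).
|a| = rω²|cosθ| = 0.0133·(72.64)²·|cos 45.1°| = 49.537 m/s².

49.5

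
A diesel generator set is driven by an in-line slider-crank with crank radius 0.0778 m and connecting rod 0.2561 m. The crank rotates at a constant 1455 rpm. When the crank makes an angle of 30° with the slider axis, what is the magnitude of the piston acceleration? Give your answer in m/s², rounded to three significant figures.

1850

ω = 2π·1455/60 = 152.4 rad/s
x(θ) = r cosθ + √(L² − r² sin²θ); with ω constant, a = ω²·d²x/dθ².
d²x/dθ² = −r cosθ − r²(cos2θ)/√u − r⁴ sin²2θ/(4u^{3/2}),  u = L² − r² sin²θ = 0.064074 m².
Substituting r = 0.0778 m, L = 0.2561 m, θ = 30°: d²x/dθ² = -0.079756 m.
a = ω²·d²x/dθ² = (152.4)²·(-0.079756) = -1851.6 m/s²;  |a| = 1851.6 m/s².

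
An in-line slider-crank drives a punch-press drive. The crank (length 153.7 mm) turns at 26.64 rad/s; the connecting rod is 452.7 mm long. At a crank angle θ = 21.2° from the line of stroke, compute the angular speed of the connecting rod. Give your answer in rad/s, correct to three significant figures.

ω = 26.64 rad/s
The rod makes angle φ with the slider axis where L sinφ = r sinθ; differentiating, L cosφ·φ̇ = r ω cosθ.
L cosφ = √(L² − r² sin²θ) = 0.44927 m.
|ω_rod| = r ω |cosθ| / √(L² − r² sin²θ) = 0.1537·26.64·0.93232/0.44927 = 8.4969 rad/s.

8.50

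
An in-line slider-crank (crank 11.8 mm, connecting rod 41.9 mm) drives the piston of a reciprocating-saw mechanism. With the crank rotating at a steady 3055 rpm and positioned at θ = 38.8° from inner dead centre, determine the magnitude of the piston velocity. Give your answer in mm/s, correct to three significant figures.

ω = 2π·3055/60 = 319.9 rad/s
For an in-line slider-crank, x = r cosθ + √(L² − r² sin²θ), so v = −rω sinθ·[1 + r cosθ/√(L² − r² sin²θ)].
With r = 0.0118 m, L = 0.0419 m, θ = 38.8°: √(L² − r² sin²θ) = 0.041242 m.
v = −0.0118·319.9·0.62660·[1 + 0.0118·0.77934/0.041242] = -2.8929 m/s.
|v| = 2.8929 m/s = 2892.9 mm/s.

2890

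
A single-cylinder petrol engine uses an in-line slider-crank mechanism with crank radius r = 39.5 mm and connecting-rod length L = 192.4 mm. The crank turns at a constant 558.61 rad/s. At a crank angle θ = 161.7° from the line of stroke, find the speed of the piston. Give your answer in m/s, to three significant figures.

5.58

ω = 558.6 rad/s
For an in-line slider-crank, x = r cosθ + √(L² − r² sin²θ), so v = −rω sinθ·[1 + r cosθ/√(L² − r² sin²θ)].
With r = 0.0395 m, L = 0.1924 m, θ = 161.7°: √(L² − r² sin²θ) = 0.192 m.
v = −0.0395·558.6·0.31399·[1 + 0.0395·-0.94943/0.192] = -5.575 m/s.
|v| = 5.575 m/s.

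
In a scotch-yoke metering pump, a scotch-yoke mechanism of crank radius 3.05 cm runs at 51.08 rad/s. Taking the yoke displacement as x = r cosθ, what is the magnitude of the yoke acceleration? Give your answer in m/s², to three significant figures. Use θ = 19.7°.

74.9

ω = 51.08 rad/s
x = r cosθ ⇒ ẍ = −rω² cosθ (ω constant).
|a| = rω²|cosθ| = 0.0305·(51.08)²·|cos 19.7°| = 74.922 m/s².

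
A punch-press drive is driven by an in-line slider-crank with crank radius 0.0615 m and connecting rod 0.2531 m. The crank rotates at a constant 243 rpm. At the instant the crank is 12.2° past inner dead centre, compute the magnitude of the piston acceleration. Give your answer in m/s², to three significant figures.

47.8

ω = 2π·243/60 = 25.45 rad/s
x(θ) = r cosθ + √(L² − r² sin²θ); with ω constant, a = ω²·d²x/dθ².
d²x/dθ² = −r cosθ − r²(cos2θ)/√u − r⁴ sin²2θ/(4u^{3/2}),  u = L² − r² sin²θ = 0.0638907 m².
Substituting r = 0.0615 m, L = 0.2531 m, θ = 12.2°: d²x/dθ² = -0.073776 m.
a = ω²·d²x/dθ² = (25.45)²·(-0.073776) = -47.773 m/s²;  |a| = 47.773 m/s².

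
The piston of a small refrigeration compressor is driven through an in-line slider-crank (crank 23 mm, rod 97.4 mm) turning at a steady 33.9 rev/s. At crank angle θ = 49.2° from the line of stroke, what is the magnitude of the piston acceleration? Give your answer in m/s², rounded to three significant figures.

649

ω = 2π·33.9 = 213 rad/s
x(θ) = r cosθ + √(L² − r² sin²θ); with ω constant, a = ω²·d²x/dθ².
d²x/dθ² = −r cosθ − r²(cos2θ)/√u − r⁴ sin²2θ/(4u^{3/2}),  u = L² − r² sin²θ = 0.00918362 m².
Substituting r = 0.023 m, L = 0.0974 m, θ = 49.2°: d²x/dθ² = -0.0143 m.
a = ω²·d²x/dθ² = (213)²·(-0.0143) = -648.78 m/s²;  |a| = 648.78 m/s².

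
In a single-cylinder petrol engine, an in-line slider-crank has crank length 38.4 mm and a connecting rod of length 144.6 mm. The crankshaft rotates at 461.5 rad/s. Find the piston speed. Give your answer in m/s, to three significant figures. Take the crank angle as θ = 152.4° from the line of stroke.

6.26

ω = 461.5 rad/s
For an in-line slider-crank, x = r cosθ + √(L² − r² sin²θ), so v = −rω sinθ·[1 + r cosθ/√(L² − r² sin²θ)].
With r = 0.0384 m, L = 0.1446 m, θ = 152.4°: √(L² − r² sin²θ) = 0.1435 m.
v = −0.0384·461.5·0.46330·[1 + 0.0384·-0.88620/0.1435] = -6.2633 m/s.
|v| = 6.2633 m/s.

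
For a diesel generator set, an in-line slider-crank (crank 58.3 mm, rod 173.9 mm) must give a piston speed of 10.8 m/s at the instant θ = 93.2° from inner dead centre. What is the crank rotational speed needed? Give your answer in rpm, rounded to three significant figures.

For an in-line slider-crank, |v_piston| = rω|sinθ|·[1 + r cosθ/√(L² − r² sin²θ)].
With r = 0.0583 m, L = 0.1739 m, θ = 93.2°: the bracketed kinematic factor |dx/dθ| = 0.057053 m.
ω = v/|dx/dθ| = 10.8/0.057053 = 189.3 rad/s.
N = 60ω/(2π) = 1807.7 rpm.

1810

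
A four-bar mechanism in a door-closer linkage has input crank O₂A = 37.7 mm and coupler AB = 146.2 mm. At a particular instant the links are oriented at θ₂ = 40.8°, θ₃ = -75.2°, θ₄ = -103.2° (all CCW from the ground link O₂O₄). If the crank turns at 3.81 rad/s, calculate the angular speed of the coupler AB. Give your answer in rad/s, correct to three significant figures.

1.23

ω₂ = 3.81 rad/s
Differentiating the loop-closure r₂e^{iθ₂}+r₃e^{iθ₃}=r₁+r₄e^{iθ₄} gives r₂ω₂e^{iθ₂}+r₃ω₃e^{iθ₃}=r₄ω₄e^{iθ₄}.
Eliminating the other unknown: ω₃ = r₂ω₂ sin(θ₄−θ₂) / [r₃ sin(θ₃−θ₄)].
Numerator sine = -0.58779; denominator sine = +0.46947.
Result = 0.0377·3.81·(-0.58779) / (0.1462·(+0.46947)) = -1.2301 rad/s; magnitude 1.2301 rad/s.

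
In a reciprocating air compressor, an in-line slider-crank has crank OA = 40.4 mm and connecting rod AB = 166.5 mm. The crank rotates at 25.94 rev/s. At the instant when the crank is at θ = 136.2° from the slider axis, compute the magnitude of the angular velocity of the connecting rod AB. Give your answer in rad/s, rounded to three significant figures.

29.0

ω = 163 rad/s (converted from 25.94 rev/s).
The rod makes angle φ with the slider axis where L sinφ = r sinθ; differentiating, L cosφ·φ̇ = r ω cosθ.
L cosφ = √(L² − r² sin²θ) = 0.16414 m.
|ω_rod| = r ω |cosθ| / √(L² − r² sin²θ) = 0.0404·163·0.72176/0.16414 = 28.955 rad/s.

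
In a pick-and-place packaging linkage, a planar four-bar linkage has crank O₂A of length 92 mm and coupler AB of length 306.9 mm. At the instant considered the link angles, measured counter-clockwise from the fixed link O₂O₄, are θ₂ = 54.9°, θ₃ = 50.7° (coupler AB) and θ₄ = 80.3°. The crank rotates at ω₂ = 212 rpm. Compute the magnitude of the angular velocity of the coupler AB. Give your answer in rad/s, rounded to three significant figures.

5.78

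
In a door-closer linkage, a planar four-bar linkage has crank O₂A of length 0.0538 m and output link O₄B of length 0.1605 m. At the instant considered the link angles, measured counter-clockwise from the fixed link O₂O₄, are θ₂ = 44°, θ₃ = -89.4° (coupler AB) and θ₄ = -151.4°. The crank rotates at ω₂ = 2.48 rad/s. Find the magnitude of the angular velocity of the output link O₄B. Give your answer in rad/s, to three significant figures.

0.684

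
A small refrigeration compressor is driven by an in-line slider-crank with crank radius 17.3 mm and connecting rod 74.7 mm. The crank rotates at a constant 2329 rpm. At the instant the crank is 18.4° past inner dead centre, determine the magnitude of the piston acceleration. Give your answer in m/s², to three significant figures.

ω = 2π·2329/60 = 243.9 rad/s
x(θ) = r cosθ + √(L² − r² sin²θ); with ω constant, a = ω²·d²x/dθ².
d²x/dθ² = −r cosθ − r²(cos2θ)/√u − r⁴ sin²2θ/(4u^{3/2}),  u = L² − r² sin²θ = 0.00555027 m².
Substituting r = 0.0173 m, L = 0.0747 m, θ = 18.4°: d²x/dθ² = -0.019652 m.
a = ω²·d²x/dθ² = (243.9)²·(-0.019652) = -1169 m/s²;  |a| = 1169 m/s².

1170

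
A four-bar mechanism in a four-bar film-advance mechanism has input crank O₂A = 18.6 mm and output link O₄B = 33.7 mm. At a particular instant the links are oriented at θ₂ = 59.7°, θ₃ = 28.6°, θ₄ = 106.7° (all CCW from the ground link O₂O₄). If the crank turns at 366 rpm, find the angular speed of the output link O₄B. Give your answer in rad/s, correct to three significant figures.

ω₂ = 38.33 rad/s (from 366 rpm).
Differentiating the loop-closure r₂e^{iθ₂}+r₃e^{iθ₃}=r₁+r₄e^{iθ₄} gives r₂ω₂e^{iθ₂}+r₃ω₃e^{iθ₃}=r₄ω₄e^{iθ₄}.
Eliminating the other unknown: ω₄ = r₂ω₂ sin(θ₂−θ₃) / [r₄ sin(θ₄−θ₃)].
Numerator sine = +0.51653; denominator sine = +0.97851.
Result = 0.0186·38.33·(+0.51653) / (0.0337·(+0.97851)) = +11.167 rad/s; magnitude 11.167 rad/s.

11.2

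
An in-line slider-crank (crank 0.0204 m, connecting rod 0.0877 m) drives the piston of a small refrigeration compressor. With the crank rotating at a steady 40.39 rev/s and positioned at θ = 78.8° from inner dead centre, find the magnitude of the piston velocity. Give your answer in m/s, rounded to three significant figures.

5.31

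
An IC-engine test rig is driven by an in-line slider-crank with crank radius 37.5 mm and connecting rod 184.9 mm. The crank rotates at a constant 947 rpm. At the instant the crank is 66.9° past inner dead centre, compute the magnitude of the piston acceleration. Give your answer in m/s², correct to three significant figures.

ω = 2π·947/60 = 99.17 rad/s
x(θ) = r cosθ + √(L² − r² sin²θ); with ω constant, a = ω²·d²x/dθ².
d²x/dθ² = −r cosθ − r²(cos2θ)/√u − r⁴ sin²2θ/(4u^{3/2}),  u = L² − r² sin²θ = 0.0329982 m².
Substituting r = 0.0375 m, L = 0.1849 m, θ = 66.9°: d²x/dθ² = -0.0093975 m.
a = ω²·d²x/dθ² = (99.17)²·(-0.0093975) = -92.421 m/s²;  |a| = 92.421 m/s².

92.4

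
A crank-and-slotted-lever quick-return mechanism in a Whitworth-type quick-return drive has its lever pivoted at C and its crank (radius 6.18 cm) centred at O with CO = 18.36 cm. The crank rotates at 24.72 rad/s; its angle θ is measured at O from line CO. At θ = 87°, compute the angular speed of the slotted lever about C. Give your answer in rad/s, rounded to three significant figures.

2.82

ω = 24.72 rad/s
Crank pin A relative to C: A = (d + r cosθ, r sinθ); lever angle φ = atan2(r sinθ, d + r cosθ).
Differentiating tanφ: φ̇ = rω(d cosθ + r)/(d² + r² + 2dr cosθ).
d² + r² + 2dr cosθ = |CA|² = 0.0387159 m²;  d cosθ + r = +0.071409 m.
|ω_lever| = |0.0618·24.72·+0.071409| / 0.0387159 = 2.8177 rad/s.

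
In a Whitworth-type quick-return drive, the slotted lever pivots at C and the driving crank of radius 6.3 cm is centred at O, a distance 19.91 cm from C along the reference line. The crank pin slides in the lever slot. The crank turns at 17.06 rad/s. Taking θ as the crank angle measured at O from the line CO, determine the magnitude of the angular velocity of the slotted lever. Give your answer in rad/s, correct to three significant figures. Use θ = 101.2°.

ω = 17.06 rad/s
Crank pin A relative to C: A = (d + r cosθ, r sinθ); lever angle φ = atan2(r sinθ, d + r cosθ).
Differentiating tanφ: φ̇ = rω(d cosθ + r)/(d² + r² + 2dr cosθ).
d² + r² + 2dr cosθ = |CA|² = 0.0387371 m²;  d cosθ + r = +0.024328 m.
|ω_lever| = |0.063·17.06·+0.024328| / 0.0387371 = 0.67499 rad/s.

0.675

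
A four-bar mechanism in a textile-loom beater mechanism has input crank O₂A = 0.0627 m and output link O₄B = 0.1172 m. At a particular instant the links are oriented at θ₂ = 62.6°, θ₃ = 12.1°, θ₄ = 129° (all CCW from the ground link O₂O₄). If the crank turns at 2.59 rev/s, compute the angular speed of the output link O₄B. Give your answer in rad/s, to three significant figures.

7.53

ω₂ = 16.27 rad/s (from 2.59 rev/s).
Differentiating the loop-closure r₂e^{iθ₂}+r₃e^{iθ₃}=r₁+r₄e^{iθ₄} gives r₂ω₂e^{iθ₂}+r₃ω₃e^{iθ₃}=r₄ω₄e^{iθ₄}.
Eliminating the other unknown: ω₄ = r₂ω₂ sin(θ₂−θ₃) / [r₄ sin(θ₄−θ₃)].
Numerator sine = +0.77162; denominator sine = +0.89180.
Result = 0.0627·16.27·(+0.77162) / (0.1172·(+0.89180)) = +7.5329 rad/s; magnitude 7.5329 rad/s.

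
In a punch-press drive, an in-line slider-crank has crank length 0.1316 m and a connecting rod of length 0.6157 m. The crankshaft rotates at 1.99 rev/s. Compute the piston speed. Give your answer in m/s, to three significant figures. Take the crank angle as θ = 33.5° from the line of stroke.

1.07

ω = 2π·1.99 = 12.5 rad/s
For an in-line slider-crank, x = r cosθ + √(L² − r² sin²θ), so v = −rω sinθ·[1 + r cosθ/√(L² − r² sin²θ)].
With r = 0.1316 m, L = 0.6157 m, θ = 33.5°: √(L² − r² sin²θ) = 0.6114 m.
v = −0.1316·12.5·0.55194·[1 + 0.1316·0.83389/0.6114] = -1.0712 m/s.
|v| = 1.0712 m/s.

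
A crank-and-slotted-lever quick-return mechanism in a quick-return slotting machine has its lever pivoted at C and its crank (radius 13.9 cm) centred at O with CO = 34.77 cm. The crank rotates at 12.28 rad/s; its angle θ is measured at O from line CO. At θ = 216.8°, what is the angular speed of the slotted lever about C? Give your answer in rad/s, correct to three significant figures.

3.79

ω = 12.28 rad/s
Crank pin A relative to C: A = (d + r cosθ, r sinθ); lever angle φ = atan2(r sinθ, d + r cosθ).
Differentiating tanφ: φ̇ = rω(d cosθ + r)/(d² + r² + 2dr cosθ).
d² + r² + 2dr cosθ = |CA|² = 0.0628171 m²;  d cosθ + r = -0.13941 m.
|ω_lever| = |0.139·12.28·-0.13941| / 0.0628171 = 3.7883 rad/s.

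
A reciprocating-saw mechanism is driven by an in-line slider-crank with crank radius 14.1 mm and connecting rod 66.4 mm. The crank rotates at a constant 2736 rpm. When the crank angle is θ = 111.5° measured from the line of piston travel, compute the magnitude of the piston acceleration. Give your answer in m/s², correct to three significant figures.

606

ω = 2π·2736/60 = 286.5 rad/s
x(θ) = r cosθ + √(L² − r² sin²θ); with ω constant, a = ω²·d²x/dθ².
d²x/dθ² = −r cosθ − r²(cos2θ)/√u − r⁴ sin²2θ/(4u^{3/2}),  u = L² − r² sin²θ = 0.00423685 m².
Substituting r = 0.0141 m, L = 0.0664 m, θ = 111.5°: d²x/dθ² = +0.0073848 m.
a = ω²·d²x/dθ² = (286.5)²·(+0.0073848) = +606.22 m/s²;  |a| = 606.22 m/s².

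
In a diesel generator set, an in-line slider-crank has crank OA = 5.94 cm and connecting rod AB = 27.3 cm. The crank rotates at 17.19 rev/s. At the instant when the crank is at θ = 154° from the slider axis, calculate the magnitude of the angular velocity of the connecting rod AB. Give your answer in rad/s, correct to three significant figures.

21.2

ω = 108 rad/s (converted from 17.19 rev/s).
The rod makes angle φ with the slider axis where L sinφ = r sinθ; differentiating, L cosφ·φ̇ = r ω cosθ.
L cosφ = √(L² − r² sin²θ) = 0.27176 m.
|ω_rod| = r ω |cosθ| / √(L² − r² sin²θ) = 0.0594·108·0.89879/0.27176 = 21.219 rad/s.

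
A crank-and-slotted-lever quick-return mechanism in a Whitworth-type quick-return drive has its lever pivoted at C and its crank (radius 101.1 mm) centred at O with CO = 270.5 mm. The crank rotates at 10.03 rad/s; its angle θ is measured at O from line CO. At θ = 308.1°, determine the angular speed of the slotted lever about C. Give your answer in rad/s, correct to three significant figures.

2.32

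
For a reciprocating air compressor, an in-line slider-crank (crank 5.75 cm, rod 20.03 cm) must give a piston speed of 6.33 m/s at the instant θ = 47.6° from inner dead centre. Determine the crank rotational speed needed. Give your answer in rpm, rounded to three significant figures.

1190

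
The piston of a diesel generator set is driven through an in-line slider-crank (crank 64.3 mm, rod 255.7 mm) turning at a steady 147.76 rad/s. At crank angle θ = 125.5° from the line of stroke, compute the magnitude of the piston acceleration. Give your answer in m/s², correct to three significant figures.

ω = 147.8 rad/s
x(θ) = r cosθ + √(L² − r² sin²θ); with ω constant, a = ω²·d²x/dθ².
d²x/dθ² = −r cosθ − r²(cos2θ)/√u − r⁴ sin²2θ/(4u^{3/2}),  u = L² − r² sin²θ = 0.0626422 m².
Substituting r = 0.0643 m, L = 0.2557 m, θ = 125.5°: d²x/dθ² = +0.042474 m.
a = ω²·d²x/dθ² = (147.8)²·(+0.042474) = +927.33 m/s²;  |a| = 927.33 m/s².

927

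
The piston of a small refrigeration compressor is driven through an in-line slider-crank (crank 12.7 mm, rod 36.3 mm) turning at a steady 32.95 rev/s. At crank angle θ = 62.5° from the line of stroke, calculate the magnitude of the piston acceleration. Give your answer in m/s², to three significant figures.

141

ω = 2π·33 = 207 rad/s
x(θ) = r cosθ + √(L² − r² sin²θ); with ω constant, a = ω²·d²x/dθ².
d²x/dθ² = −r cosθ − r²(cos2θ)/√u − r⁴ sin²2θ/(4u^{3/2}),  u = L² − r² sin²θ = 0.00119079 m².
Substituting r = 0.0127 m, L = 0.0363 m, θ = 62.5°: d²x/dθ² = -0.0032895 m.
a = ω²·d²x/dθ² = (207)²·(-0.0032895) = -140.99 m/s²;  |a| = 140.99 m/s².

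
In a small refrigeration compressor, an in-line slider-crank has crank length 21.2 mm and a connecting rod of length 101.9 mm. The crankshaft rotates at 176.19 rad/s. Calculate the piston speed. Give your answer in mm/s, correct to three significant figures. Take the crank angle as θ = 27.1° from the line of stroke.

2020

ω = 176.2 rad/s
For an in-line slider-crank, x = r cosθ + √(L² − r² sin²θ), so v = −rω sinθ·[1 + r cosθ/√(L² − r² sin²θ)].
With r = 0.0212 m, L = 0.1019 m, θ = 27.1°: √(L² − r² sin²θ) = 0.10144 m.
v = −0.0212·176.2·0.45554·[1 + 0.0212·0.89021/0.10144] = -2.0181 m/s.
|v| = 2.0181 m/s = 2018.1 mm/s.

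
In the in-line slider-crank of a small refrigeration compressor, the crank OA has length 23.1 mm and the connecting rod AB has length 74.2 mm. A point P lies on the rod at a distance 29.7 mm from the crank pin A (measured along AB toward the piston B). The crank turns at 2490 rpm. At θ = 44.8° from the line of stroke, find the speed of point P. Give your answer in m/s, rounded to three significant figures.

ω = 260.8 rad/s.  Crank-pin speed |V_A| = rω = 6.0234 m/s, perpendicular to OA.
Rod angle: sinφ = −(r/L) sinθ ⇒ φ = -12.672°; ω_rod = −rω cosθ/√(L²−r²sin²θ) = -59.039 rad/s.
V_P = V_A + ω_rod × AP, with AP = 0.0297 m along the rod.
Components: V_Px = −rω sinθ − a·ω_rod·sinφ = -4.6289 m/s;  V_Py = rω cosθ + a·ω_rod·cosφ = +2.5633 m/s.
|V_P| = √(V_Px² + V_Py²) = 5.2912 m/s.

5.29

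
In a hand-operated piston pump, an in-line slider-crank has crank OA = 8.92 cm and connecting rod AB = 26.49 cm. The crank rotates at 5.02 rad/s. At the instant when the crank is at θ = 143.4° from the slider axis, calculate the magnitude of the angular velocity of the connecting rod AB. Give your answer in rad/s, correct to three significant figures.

ω = 5.02 rad/s
The rod makes angle φ with the slider axis where L sinφ = r sinθ; differentiating, L cosφ·φ̇ = r ω cosθ.
L cosφ = √(L² − r² sin²θ) = 0.25951 m.
|ω_rod| = r ω |cosθ| / √(L² − r² sin²θ) = 0.0892·5.02·0.80282/0.25951 = 1.3853 rad/s.

1.39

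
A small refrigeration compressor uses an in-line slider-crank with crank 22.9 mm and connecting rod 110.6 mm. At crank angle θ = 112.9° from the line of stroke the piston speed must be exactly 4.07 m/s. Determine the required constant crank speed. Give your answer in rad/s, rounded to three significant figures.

For an in-line slider-crank, |v_piston| = rω|sinθ|·[1 + r cosθ/√(L² − r² sin²θ)].
With r = 0.0229 m, L = 0.1106 m, θ = 112.9°: the bracketed kinematic factor |dx/dθ| = 0.019364 m.
ω = v/|dx/dθ| = 4.07/0.019364 = 210.19 rad/s.

210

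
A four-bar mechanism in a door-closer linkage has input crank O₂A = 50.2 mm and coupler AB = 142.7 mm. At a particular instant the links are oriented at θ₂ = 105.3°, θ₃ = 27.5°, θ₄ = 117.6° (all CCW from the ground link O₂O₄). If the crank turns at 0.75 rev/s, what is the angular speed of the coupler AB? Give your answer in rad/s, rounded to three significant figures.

ω₂ = 4.712 rad/s (from 0.75 rev/s).
Differentiating the loop-closure r₂e^{iθ₂}+r₃e^{iθ₃}=r₁+r₄e^{iθ₄} gives r₂ω₂e^{iθ₂}+r₃ω₃e^{iθ₃}=r₄ω₄e^{iθ₄}.
Eliminating the other unknown: ω₃ = r₂ω₂ sin(θ₄−θ₂) / [r₃ sin(θ₃−θ₄)].
Numerator sine = +0.21303; denominator sine = -1.00000.
Result = 0.0502·4.712·(+0.21303) / (0.1427·(-1.00000)) = -0.35315 rad/s; magnitude 0.35315 rad/s.

0.353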